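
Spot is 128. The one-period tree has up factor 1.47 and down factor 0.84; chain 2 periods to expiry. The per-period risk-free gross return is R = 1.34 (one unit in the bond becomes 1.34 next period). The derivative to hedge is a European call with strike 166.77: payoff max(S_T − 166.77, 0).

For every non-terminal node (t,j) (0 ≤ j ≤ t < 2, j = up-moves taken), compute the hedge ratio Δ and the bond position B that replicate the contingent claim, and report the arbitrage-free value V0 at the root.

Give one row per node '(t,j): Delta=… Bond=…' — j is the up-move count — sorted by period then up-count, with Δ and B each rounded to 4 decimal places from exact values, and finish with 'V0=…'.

No-arbitrage ⇒ martingale measure with p* = (R−d)/(u−d) = 0.7937.
At expiry t=2: V(2,0)=0.0000, V(2,1)=0.0000, V(2,2)=109.8252
(1,0): S=107.5200. Δ = (V_up−V_dn)/(S_up−S_dn) = (0.0000−0.0000)/(158.0544−90.3168) = 0.0000. V = [p*·0.0000 + (1−p*)·0.0000]/1.34 = 0.0000. B = V − Δ·S = 0.0000.
(1,1): S=188.1600. Δ = (V_up−V_dn)/(S_up−S_dn) = (109.8252−0.0000)/(276.5952−158.0544) = 0.9265. V = [p*·109.8252 + (1−p*)·0.0000]/1.34 = 65.0469. B = V − Δ·S = -109.2788.
(0,0): S=128.0000. Δ = (V_up−V_dn)/(S_up−S_dn) = (65.0469−0.0000)/(188.1600−107.5200) = 0.8066. V = [p*·65.0469 + (1−p*)·0.0000]/1.34 = 38.5258. B = V − Δ·S = -64.7233.
Root portfolio cost Δ·128+B reproduces V0=38.5258.

(0,0): Delta=0.8066 Bond=-64.7233
(1,0): Delta=0.0000 Bond=0.0000
(1,1): Delta=0.9265 Bond=-109.2788
V0=38.5258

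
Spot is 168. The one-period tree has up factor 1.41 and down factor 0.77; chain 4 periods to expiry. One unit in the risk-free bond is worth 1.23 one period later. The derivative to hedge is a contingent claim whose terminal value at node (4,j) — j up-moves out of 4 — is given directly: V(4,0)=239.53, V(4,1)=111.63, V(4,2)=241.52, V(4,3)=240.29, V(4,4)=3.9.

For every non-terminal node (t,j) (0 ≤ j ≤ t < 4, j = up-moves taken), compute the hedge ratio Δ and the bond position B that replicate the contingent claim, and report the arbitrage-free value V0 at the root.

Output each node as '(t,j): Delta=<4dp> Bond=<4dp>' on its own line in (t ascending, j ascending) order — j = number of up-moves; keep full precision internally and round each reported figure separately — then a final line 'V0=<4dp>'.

(0,0): Delta=-0.3449 Bond=131.8910
(1,0): Delta=0.3334 Bond=74.4836
(1,1): Delta=-0.4898 Bond=196.5599
(2,0): Delta=0.7319 Bond=51.9259
(2,1): Delta=0.2483 Bond=107.1452
(2,2): Delta=-0.6475 Bond=294.4474
(3,0): Delta=-2.6056 Bond=319.8453
(3,1): Delta=1.4451 Bond=-36.2959
(3,2): Delta=-0.0075 Bond=197.5608
(3,3): Delta=-0.7843 Bond=426.5827
V0=73.9539

Risk-neutral probability p* = (R−d)/(u−d) = (1.23−0.77)/(1.41−0.77) = 0.7188.
Terminal payoffs: V(4,0)=239.5300, V(4,1)=111.6300, V(4,2)=241.5200, V(4,3)=240.2900, V(4,4)=3.9000
Node (3,0) S=76.6975: V=(p*·111.6300+(1−p*)·239.5300)/1.23=120.0015; Δ=(111.6300−239.5300)/(108.1435−59.0571)=-2.6056; B=V−Δ·S=319.8453
Node (3,1) S=140.4462: V=(p*·241.5200+(1−p*)·111.6300)/1.23=166.6573; Δ=(241.5200−111.6300)/(198.0291−108.1435)=1.4451; B=V−Δ·S=-36.2959
Node (3,2) S=257.1806: V=(p*·240.2900+(1−p*)·241.5200)/1.23=195.6390; Δ=(240.2900−241.5200)/(362.6247−198.0291)=-0.0075; B=V−Δ·S=197.5608
Node (3,3) S=470.9411: V=(p*·3.9000+(1−p*)·240.2900)/1.23=57.2233; Δ=(3.9000−240.2900)/(664.0270−362.6247)=-0.7843; B=V−Δ·S=426.5827
Node (2,0) S=99.6072: V=(p*·166.6573+(1−p*)·120.0015)/1.23=124.8255; Δ=(166.6573−120.0015)/(140.4462−76.6975)=0.7319; B=V−Δ·S=51.9259
Node (2,1) S=182.3976: V=(p*·195.6390+(1−p*)·166.6573)/1.23=152.4292; Δ=(195.6390−166.6573)/(257.1806−140.4462)=0.2483; B=V−Δ·S=107.1452
Node (2,2) S=334.0008: V=(p*·57.2233+(1−p*)·195.6390)/1.23=78.1729; Δ=(57.2233−195.6390)/(470.9411−257.1806)=-0.6475; B=V−Δ·S=294.4474
Node (1,0) S=129.3600: V=(p*·152.4292+(1−p*)·124.8255)/1.23=117.6143; Δ=(152.4292−124.8255)/(182.3976−99.6072)=0.3334; B=V−Δ·S=74.4836
Node (1,1) S=236.8800: V=(p*·78.1729+(1−p*)·152.4292)/1.23=80.5346; Δ=(78.1729−152.4292)/(334.0008−182.3976)=-0.4898; B=V−Δ·S=196.5599
Node (0,0) S=168.0000: V=(p*·80.5346+(1−p*)·117.6143)/1.23=73.9539; Δ=(80.5346−117.6143)/(236.8800−129.3600)=-0.3449; B=V−Δ·S=131.8910
The time-0 hedge costs 73.9539, which is the no-arbitrage price.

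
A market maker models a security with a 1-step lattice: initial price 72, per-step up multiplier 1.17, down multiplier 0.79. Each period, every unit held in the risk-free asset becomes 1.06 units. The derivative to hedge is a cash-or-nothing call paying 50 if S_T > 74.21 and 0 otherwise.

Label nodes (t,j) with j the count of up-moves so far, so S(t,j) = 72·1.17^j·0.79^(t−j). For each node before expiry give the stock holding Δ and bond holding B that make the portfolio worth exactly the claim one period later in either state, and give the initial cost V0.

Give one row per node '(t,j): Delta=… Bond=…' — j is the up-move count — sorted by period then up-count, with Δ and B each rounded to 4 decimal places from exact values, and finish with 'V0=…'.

(0,0): Delta=1.8275 Bond=-98.0636
V0=33.5154

The replicating-portfolio and risk-neutral prices coincide; use p* = (1.06−0.79)/(1.17−0.79) = 0.7105 for the latter.
Terminal values V(1,·): V(1,0)=0.0000, V(1,1)=50.0000
(0,0): S=72.0000. Δ = (V_up−V_dn)/(S_up−S_dn) = (50.0000−0.0000)/(84.2400−56.8800) = 1.8275. V = [p*·50.0000 + (1−p*)·0.0000]/1.06 = 33.5154. B = V − Δ·S = -98.0636.
Check: Δ(0,0)·S0 + B(0,0) = 33.5154 = V0.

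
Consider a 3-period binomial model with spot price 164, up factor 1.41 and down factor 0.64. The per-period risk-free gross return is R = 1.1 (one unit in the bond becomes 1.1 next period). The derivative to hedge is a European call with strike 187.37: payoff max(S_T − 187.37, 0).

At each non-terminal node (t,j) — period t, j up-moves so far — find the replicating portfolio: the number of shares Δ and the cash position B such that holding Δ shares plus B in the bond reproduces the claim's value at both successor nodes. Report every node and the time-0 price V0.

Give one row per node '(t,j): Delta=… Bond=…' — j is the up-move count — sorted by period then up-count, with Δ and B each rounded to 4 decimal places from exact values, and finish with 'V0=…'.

(0,0): Delta=0.6534 Bond=-56.6393
(1,0): Delta=0.1431 Bond=-8.7412
(1,1): Delta=0.8095 Bond=-98.3993
(2,0): Delta=0.0000 Bond=0.0000
(2,1): Delta=0.1869 Bond=-16.0952
(2,2): Delta=1.0000 Bond=-170.3364
V0=50.5262

Since d<R<u, set p* = (R−d)/(u−d) = 0.5974; price each node as the discounted p*-expectation of its children.
Terminal payoffs: V(3,0)=0.0000, V(3,1)=0.0000, V(3,2)=21.3010, V(3,3)=272.3582
  t=2,j=0: stock 67.1744 → up 94.7159 (V=0.0000), down 42.9916 (V=0.0000). Price 0.0000; hedge Δ=0.0000, bond B=0.0000.
  t=2,j=1: stock 147.9936 → up 208.6710 (V=21.3010), down 94.7159 (V=0.0000). Price 11.5684; hedge Δ=0.1869, bond B=-16.0952.
  t=2,j=2: stock 326.0484 → up 459.7282 (V=272.3582), down 208.6710 (V=21.3010). Price 155.7120; hedge Δ=1.0000, bond B=-170.3364.
  t=1,j=0: stock 104.9600 → up 147.9936 (V=11.5684), down 67.1744 (V=0.0000). Price 6.2827; hedge Δ=0.1431, bond B=-8.7412.
  t=1,j=1: stock 231.2400 → up 326.0484 (V=155.7120), down 147.9936 (V=11.5684). Price 88.8002; hedge Δ=0.8095, bond B=-98.3993.
  t=0,j=0: stock 164.0000 → up 231.2400 (V=88.8002), down 104.9600 (V=6.2827). Price 50.5262; hedge Δ=0.6534, bond B=-56.6393.
Self-financing check: at every node Δ·S+B equals the discounted successor values.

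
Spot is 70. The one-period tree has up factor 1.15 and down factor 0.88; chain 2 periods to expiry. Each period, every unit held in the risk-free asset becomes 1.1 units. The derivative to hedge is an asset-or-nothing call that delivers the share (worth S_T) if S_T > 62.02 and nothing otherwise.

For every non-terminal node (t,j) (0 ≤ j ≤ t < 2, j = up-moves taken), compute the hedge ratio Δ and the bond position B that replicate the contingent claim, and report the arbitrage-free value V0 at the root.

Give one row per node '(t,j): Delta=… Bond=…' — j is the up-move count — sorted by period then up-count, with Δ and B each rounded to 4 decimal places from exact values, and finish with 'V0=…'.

(0,0): Delta=1.4829 Bond=-35.3361
(1,0): Delta=4.2593 Bond=-209.8963
(1,1): Delta=1.0000 Bond=0.0000
V0=68.4636

Since d<R<u, set p* = (R−d)/(u−d) = 0.8148; price each node as the discounted p*-expectation of its children.
Terminal values V(2,·): V(2,0)=0.0000, V(2,1)=70.8400, V(2,2)=92.5750
Node (1,0) S=61.6000: V=(p*·70.8400+(1−p*)·0.0000)/1.1=52.4741; Δ=(70.8400−0.0000)/(70.8400−54.2080)=4.2593; B=V−Δ·S=-209.8963
Node (1,1) S=80.5000: V=(p*·92.5750+(1−p*)·70.8400)/1.1=80.5000; Δ=(92.5750−70.8400)/(92.5750−70.8400)=1.0000; B=V−Δ·S=0.0000
Node (0,0) S=70.0000: V=(p*·80.5000+(1−p*)·52.4741)/1.1=68.4636; Δ=(80.5000−52.4741)/(80.5000−61.6000)=1.4829; B=V−Δ·S=-35.3361
The time-0 hedge costs 68.4636, which is the no-arbitrage price.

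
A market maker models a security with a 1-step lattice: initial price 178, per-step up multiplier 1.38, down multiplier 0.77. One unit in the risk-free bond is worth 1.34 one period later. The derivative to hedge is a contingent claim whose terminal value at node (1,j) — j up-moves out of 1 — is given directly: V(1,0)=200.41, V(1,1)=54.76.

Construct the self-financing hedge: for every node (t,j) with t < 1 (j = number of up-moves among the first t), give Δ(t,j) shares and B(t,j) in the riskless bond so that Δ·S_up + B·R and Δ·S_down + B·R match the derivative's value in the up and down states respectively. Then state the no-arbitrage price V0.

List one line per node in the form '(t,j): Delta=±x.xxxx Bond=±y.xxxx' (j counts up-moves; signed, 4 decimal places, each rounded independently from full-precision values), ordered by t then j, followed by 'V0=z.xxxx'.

(0,0): Delta=-1.3414 Bond=286.7636
V0=47.9931

Since d<R<u, set p* = (R−d)/(u−d) = 0.9344; price each node as the discounted p*-expectation of its children.
At expiry t=1: V(1,0)=200.4100, V(1,1)=54.7600
  t=0,j=0: stock 178.0000 → up 245.6400 (V=54.7600), down 137.0600 (V=200.4100). Price 47.9931; hedge Δ=-1.3414, bond B=286.7636.
Self-financing check: at every node Δ·S+B equals the discounted successor values.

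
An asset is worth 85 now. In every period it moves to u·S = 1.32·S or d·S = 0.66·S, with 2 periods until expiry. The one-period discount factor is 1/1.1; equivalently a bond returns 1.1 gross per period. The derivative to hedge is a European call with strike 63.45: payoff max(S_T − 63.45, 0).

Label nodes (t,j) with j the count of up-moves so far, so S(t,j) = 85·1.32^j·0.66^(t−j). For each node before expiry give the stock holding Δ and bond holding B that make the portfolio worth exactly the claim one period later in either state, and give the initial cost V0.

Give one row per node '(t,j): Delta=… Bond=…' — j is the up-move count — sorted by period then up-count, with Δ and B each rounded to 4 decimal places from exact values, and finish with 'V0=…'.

(0,0): Delta=0.8573 Bond=-37.8793
(1,0): Delta=0.2863 Bond=-9.6382
(1,1): Delta=1.0000 Bond=-57.6818
V0=34.9884

The replicating-portfolio and risk-neutral prices coincide; use p* = (1.1−0.66)/(1.32−0.66) = 0.6667 for the latter.
At expiry t=2: V(2,0)=0.0000, V(2,1)=10.6020, V(2,2)=84.6540
  t=1,j=0: stock 56.1000 → up 74.0520 (V=10.6020), down 37.0260 (V=0.0000). Price 6.4255; hedge Δ=0.2863, bond B=-9.6382.
  t=1,j=1: stock 112.2000 → up 148.1040 (V=84.6540), down 74.0520 (V=10.6020). Price 54.5182; hedge Δ=1.0000, bond B=-57.6818.
  t=0,j=0: stock 85.0000 → up 112.2000 (V=54.5182), down 56.1000 (V=6.4255). Price 34.9884; hedge Δ=0.8573, bond B=-37.8793.
The time-0 hedge costs 34.9884, which is the no-arbitrage price.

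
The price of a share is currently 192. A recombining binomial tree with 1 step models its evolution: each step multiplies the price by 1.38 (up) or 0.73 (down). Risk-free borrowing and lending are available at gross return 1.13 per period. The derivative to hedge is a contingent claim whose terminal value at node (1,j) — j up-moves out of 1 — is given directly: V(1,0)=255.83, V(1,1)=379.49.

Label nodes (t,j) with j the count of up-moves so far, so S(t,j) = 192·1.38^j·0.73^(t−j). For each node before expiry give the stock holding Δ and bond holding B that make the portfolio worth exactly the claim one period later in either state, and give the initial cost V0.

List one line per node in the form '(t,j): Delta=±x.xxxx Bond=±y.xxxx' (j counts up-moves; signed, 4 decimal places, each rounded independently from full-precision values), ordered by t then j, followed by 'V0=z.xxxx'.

The replicating-portfolio and risk-neutral prices coincide; use p* = (1.13−0.73)/(1.38−0.73) = 0.6154 for the latter.
Terminal payoffs: V(1,0)=255.8300, V(1,1)=379.4900
Node (0,0) S=192.0000: V=(p*·379.4900+(1−p*)·255.8300)/1.13=293.7420; Δ=(379.4900−255.8300)/(264.9600−140.1600)=0.9909; B=V−Δ·S=103.4958
The time-0 hedge costs 293.7420, which is the no-arbitrage price.

(0,0): Delta=0.9909 Bond=103.4958
V0=293.7420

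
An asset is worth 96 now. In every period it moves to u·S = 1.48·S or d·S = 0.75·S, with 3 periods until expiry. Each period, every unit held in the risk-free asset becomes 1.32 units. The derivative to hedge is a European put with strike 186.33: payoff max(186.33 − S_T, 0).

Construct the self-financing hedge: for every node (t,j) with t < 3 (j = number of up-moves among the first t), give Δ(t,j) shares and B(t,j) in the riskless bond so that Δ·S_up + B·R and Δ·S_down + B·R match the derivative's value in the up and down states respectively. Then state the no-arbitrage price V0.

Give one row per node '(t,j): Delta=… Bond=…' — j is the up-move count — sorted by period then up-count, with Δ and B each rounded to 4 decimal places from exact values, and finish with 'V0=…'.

(0,0): Delta=-0.3765 Bond=47.0031
(1,0): Delta=-1.0000 Bond=106.9387
(1,1): Delta=-0.2878 Bond=49.4421
(2,0): Delta=-1.0000 Bond=141.1591
(2,1): Delta=-1.0000 Bond=141.1591
(2,2): Delta=-0.1865 Bond=43.9595
V0=10.8626

Risk-neutral probability p* = (R−d)/(u−d) = (1.32−0.75)/(1.48−0.75) = 0.7808.
Payoff layer (t=3): V(3,0)=145.8300, V(3,1)=106.4100, V(3,2)=28.6212, V(3,3)=0.0000
  t=2,j=0: stock 54.0000 → up 79.9200 (V=106.4100), down 40.5000 (V=145.8300). Price 87.1591; hedge Δ=-1.0000, bond B=141.1591.
  t=2,j=1: stock 106.5600 → up 157.7088 (V=28.6212), down 79.9200 (V=106.4100). Price 34.5991; hedge Δ=-1.0000, bond B=141.1591.
  t=2,j=2: stock 210.2784 → up 311.2120 (V=0.0000), down 157.7088 (V=28.6212). Price 4.7524; hedge Δ=-0.1865, bond B=43.9595.
  t=1,j=0: stock 72.0000 → up 106.5600 (V=34.5991), down 54.0000 (V=87.1591). Price 34.9387; hedge Δ=-1.0000, bond B=106.9387.
  t=1,j=1: stock 142.0800 → up 210.2784 (V=4.7524), down 106.5600 (V=34.5991). Price 8.5562; hedge Δ=-0.2878, bond B=49.4421.
  t=0,j=0: stock 96.0000 → up 142.0800 (V=8.5562), down 72.0000 (V=34.9387). Price 10.8626; hedge Δ=-0.3765, bond B=47.0031.
Each (Δ,B) replicates both successor values, so the strategy is self-financing and V0 is arbitrage-free.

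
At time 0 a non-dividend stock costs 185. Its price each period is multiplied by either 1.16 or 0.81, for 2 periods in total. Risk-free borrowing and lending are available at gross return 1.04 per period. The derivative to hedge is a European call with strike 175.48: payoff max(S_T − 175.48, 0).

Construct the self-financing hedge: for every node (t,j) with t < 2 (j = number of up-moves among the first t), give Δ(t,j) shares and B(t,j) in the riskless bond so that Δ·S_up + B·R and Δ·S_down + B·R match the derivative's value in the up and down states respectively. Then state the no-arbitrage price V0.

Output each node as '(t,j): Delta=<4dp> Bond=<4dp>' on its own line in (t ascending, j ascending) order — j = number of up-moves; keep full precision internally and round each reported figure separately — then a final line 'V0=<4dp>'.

No-arbitrage ⇒ martingale measure with p* = (R−d)/(u−d) = 0.6571.
Payoff layer (t=2): V(2,0)=0.0000, V(2,1)=0.0000, V(2,2)=73.4560
  t=1,j=0: stock 149.8500 → up 173.8260 (V=0.0000), down 121.3785 (V=0.0000). Price 0.0000; hedge Δ=0.0000, bond B=0.0000.
  t=1,j=1: stock 214.6000 → up 248.9360 (V=73.4560), down 173.8260 (V=0.0000). Price 46.4145; hedge Δ=0.9780, bond B=-163.4598.
  t=0,j=0: stock 185.0000 → up 214.6000 (V=46.4145), down 149.8500 (V=0.0000). Price 29.3278; hedge Δ=0.7168, bond B=-103.2850.
Each (Δ,B) replicates both successor values, so the strategy is self-financing and V0 is arbitrage-free.

(0,0): Delta=0.7168 Bond=-103.2850
(1,0): Delta=0.0000 Bond=0.0000
(1,1): Delta=0.9780 Bond=-163.4598
V0=29.3278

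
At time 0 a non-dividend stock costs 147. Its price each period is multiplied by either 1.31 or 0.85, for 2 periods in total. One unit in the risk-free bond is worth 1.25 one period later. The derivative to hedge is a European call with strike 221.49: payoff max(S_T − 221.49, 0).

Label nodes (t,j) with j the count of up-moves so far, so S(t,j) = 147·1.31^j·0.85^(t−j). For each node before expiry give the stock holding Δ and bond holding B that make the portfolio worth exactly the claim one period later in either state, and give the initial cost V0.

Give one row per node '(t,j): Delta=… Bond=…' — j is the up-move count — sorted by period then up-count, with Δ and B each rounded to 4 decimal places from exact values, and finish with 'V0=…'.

The replicating-portfolio and risk-neutral prices coincide; use p* = (1.25−0.85)/(1.31−0.85) = 0.8696 for the latter.
Payoff layer (t=2): V(2,0)=0.0000, V(2,1)=0.0000, V(2,2)=30.7767
(1,0): S=124.9500. Δ = (V_up−V_dn)/(S_up−S_dn) = (0.0000−0.0000)/(163.6845−106.2075) = 0.0000. V = [p*·0.0000 + (1−p*)·0.0000]/1.25 = 0.0000. B = V − Δ·S = 0.0000.
(1,1): S=192.5700. Δ = (V_up−V_dn)/(S_up−S_dn) = (30.7767−0.0000)/(252.2667−163.6845) = 0.3474. V = [p*·30.7767 + (1−p*)·0.0000]/1.25 = 21.4099. B = V − Δ·S = -45.4960.
(0,0): S=147.0000. Δ = (V_up−V_dn)/(S_up−S_dn) = (21.4099−0.0000)/(192.5700−124.9500) = 0.3166. V = [p*·21.4099 + (1−p*)·0.0000]/1.25 = 14.8938. B = V − Δ·S = -31.6494.
Root portfolio cost Δ·147+B reproduces V0=14.8938.

(0,0): Delta=0.3166 Bond=-31.6494
(1,0): Delta=0.0000 Bond=0.0000
(1,1): Delta=0.3474 Bond=-45.4960
V0=14.8938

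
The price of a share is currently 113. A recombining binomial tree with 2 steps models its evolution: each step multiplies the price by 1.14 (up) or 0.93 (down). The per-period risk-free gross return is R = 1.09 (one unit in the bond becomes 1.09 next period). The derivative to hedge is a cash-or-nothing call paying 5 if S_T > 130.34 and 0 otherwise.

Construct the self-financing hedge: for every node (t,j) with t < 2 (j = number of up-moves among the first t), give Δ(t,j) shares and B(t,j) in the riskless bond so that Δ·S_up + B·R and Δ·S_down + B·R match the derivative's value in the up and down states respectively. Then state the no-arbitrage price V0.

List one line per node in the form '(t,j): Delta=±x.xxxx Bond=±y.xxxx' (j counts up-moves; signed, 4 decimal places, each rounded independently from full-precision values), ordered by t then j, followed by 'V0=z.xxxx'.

(0,0): Delta=0.1473 Bond=-14.1998
(1,0): Delta=0.0000 Bond=0.0000
(1,1): Delta=0.1848 Bond=-20.3145
V0=2.4430

No-arbitrage ⇒ martingale measure with p* = (R−d)/(u−d) = 0.7619.
At expiry t=2: V(2,0)=0.0000, V(2,1)=0.0000, V(2,2)=5.0000
(1,0): S=105.0900. Δ = (V_up−V_dn)/(S_up−S_dn) = (0.0000−0.0000)/(119.8026−97.7337) = 0.0000. V = [p*·0.0000 + (1−p*)·0.0000]/1.09 = 0.0000. B = V − Δ·S = 0.0000.
(1,1): S=128.8200. Δ = (V_up−V_dn)/(S_up−S_dn) = (5.0000−0.0000)/(146.8548−119.8026) = 0.1848. V = [p*·5.0000 + (1−p*)·0.0000]/1.09 = 3.4950. B = V − Δ·S = -20.3145.
(0,0): S=113.0000. Δ = (V_up−V_dn)/(S_up−S_dn) = (3.4950−0.0000)/(128.8200−105.0900) = 0.1473. V = [p*·3.4950 + (1−p*)·0.0000]/1.09 = 2.4430. B = V − Δ·S = -14.1998.
The time-0 hedge costs 2.4430, which is the no-arbitrage price.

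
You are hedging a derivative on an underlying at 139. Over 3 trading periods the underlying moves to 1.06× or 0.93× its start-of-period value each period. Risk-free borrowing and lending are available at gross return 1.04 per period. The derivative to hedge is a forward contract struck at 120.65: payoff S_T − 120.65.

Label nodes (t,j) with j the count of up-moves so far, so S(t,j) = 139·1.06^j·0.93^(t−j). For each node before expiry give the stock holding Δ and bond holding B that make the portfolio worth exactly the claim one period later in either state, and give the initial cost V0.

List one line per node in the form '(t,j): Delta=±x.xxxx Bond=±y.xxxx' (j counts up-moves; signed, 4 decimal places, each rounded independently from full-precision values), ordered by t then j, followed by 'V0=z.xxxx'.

The replicating-portfolio and risk-neutral prices coincide; use p* = (1.04−0.93)/(1.06−0.93) = 0.8462 for the latter.
Payoff layer (t=3): V(3,0)=-8.8444, V(3,1)=6.7844, V(3,2)=24.5978, V(3,3)=44.9012
  t=2,j=0: stock 120.2211 → up 127.4344 (V=6.7844), down 111.8056 (V=-8.8444). Price 4.2115; hedge Δ=1.0000, bond B=-116.0096.
  t=2,j=1: stock 137.0262 → up 145.2478 (V=24.5978), down 127.4344 (V=6.7844). Price 21.0166; hedge Δ=1.0000, bond B=-116.0096.
  t=2,j=2: stock 156.1804 → up 165.5512 (V=44.9012), down 145.2478 (V=24.5978). Price 40.1708; hedge Δ=1.0000, bond B=-116.0096.
  t=1,j=0: stock 129.2700 → up 137.0262 (V=21.0166), down 120.2211 (V=4.2115). Price 17.7223; hedge Δ=1.0000, bond B=-111.5477.
  t=1,j=1: stock 147.3400 → up 156.1804 (V=40.1708), down 137.0262 (V=21.0166). Price 35.7923; hedge Δ=1.0000, bond B=-111.5477.
  t=0,j=0: stock 139.0000 → up 147.3400 (V=35.7923), down 129.2700 (V=17.7223). Price 31.7426; hedge Δ=1.0000, bond B=-107.2574.
Check: Δ(0,0)·S0 + B(0,0) = 31.7426 = V0.

(0,0): Delta=1.0000 Bond=-107.2574
(1,0): Delta=1.0000 Bond=-111.5477
(1,1): Delta=1.0000 Bond=-111.5477
(2,0): Delta=1.0000 Bond=-116.0096
(2,1): Delta=1.0000 Bond=-116.0096
(2,2): Delta=1.0000 Bond=-116.0096
V0=31.7426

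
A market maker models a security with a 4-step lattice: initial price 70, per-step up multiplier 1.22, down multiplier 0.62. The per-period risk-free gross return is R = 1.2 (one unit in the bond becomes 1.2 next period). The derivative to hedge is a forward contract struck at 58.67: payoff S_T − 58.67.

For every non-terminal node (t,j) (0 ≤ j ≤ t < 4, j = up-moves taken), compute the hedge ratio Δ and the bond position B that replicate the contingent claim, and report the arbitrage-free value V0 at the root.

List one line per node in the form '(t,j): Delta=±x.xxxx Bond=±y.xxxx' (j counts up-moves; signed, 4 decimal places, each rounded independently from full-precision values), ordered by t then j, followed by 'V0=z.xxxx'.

(0,0): Delta=1.0000 Bond=-28.2938
(1,0): Delta=1.0000 Bond=-33.9525
(1,1): Delta=1.0000 Bond=-33.9525
(2,0): Delta=1.0000 Bond=-40.7431
(2,1): Delta=1.0000 Bond=-40.7431
(2,2): Delta=1.0000 Bond=-40.7431
(3,0): Delta=1.0000 Bond=-48.8917
(3,1): Delta=1.0000 Bond=-48.8917
(3,2): Delta=1.0000 Bond=-48.8917
(3,3): Delta=1.0000 Bond=-48.8917
V0=41.7062

No-arbitrage ⇒ martingale measure with p* = (R−d)/(u−d) = 0.9667.
At expiry t=4: V(4,0)=-48.3266, V(4,1)=-38.3168, V(4,2)=-18.6201, V(4,3)=20.1378, V(4,4)=96.4034
  t=3,j=0: stock 16.6830 → up 20.3532 (V=-38.3168), down 10.3434 (V=-48.3266). Price -32.2087; hedge Δ=1.0000, bond B=-48.8917.
  t=3,j=1: stock 32.8278 → up 40.0499 (V=-18.6201), down 20.3532 (V=-38.3168). Price -16.0639; hedge Δ=1.0000, bond B=-48.8917.
  t=3,j=2: stock 64.5966 → up 78.8078 (V=20.1378), down 40.0499 (V=-18.6201). Price 15.7049; hedge Δ=1.0000, bond B=-48.8917.
  t=3,j=3: stock 127.1094 → up 155.0734 (V=96.4034), down 78.8078 (V=20.1378). Price 78.2177; hedge Δ=1.0000, bond B=-48.8917.
  t=2,j=0: stock 26.9080 → up 32.8278 (V=-16.0639), down 16.6830 (V=-32.2087). Price -13.8351; hedge Δ=1.0000, bond B=-40.7431.
  t=2,j=1: stock 52.9480 → up 64.5966 (V=15.7049), down 32.8278 (V=-16.0639). Price 12.2049; hedge Δ=1.0000, bond B=-40.7431.
  t=2,j=2: stock 104.1880 → up 127.1094 (V=78.2177), down 64.5966 (V=15.7049). Price 63.4449; hedge Δ=1.0000, bond B=-40.7431.
  t=1,j=0: stock 43.4000 → up 52.9480 (V=12.2049), down 26.9080 (V=-13.8351). Price 9.4475; hedge Δ=1.0000, bond B=-33.9525.
  t=1,j=1: stock 85.4000 → up 104.1880 (V=63.4449), down 52.9480 (V=12.2049). Price 51.4475; hedge Δ=1.0000, bond B=-33.9525.
  t=0,j=0: stock 70.0000 → up 85.4000 (V=51.4475), down 43.4000 (V=9.4475). Price 41.7062; hedge Δ=1.0000, bond B=-28.2938.
Root portfolio cost Δ·70+B reproduces V0=41.7062.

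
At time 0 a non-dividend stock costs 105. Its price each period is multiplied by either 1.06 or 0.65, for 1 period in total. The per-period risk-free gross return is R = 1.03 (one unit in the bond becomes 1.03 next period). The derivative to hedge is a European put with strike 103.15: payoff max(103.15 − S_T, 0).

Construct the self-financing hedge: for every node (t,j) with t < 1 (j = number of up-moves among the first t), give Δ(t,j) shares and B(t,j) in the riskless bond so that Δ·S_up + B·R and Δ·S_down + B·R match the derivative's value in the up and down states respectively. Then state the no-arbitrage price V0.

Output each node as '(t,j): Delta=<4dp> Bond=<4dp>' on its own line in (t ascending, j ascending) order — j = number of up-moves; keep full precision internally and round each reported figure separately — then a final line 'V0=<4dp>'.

Under the risk-neutral measure, an up-move has probability p* = (R−d)/(u−d) = 0.9268 and values discount at R = 1.03.
Terminal values V(1,·): V(1,0)=34.9000, V(1,1)=0.0000
(0,0): S=105.0000. Δ = (V_up−V_dn)/(S_up−S_dn) = (0.0000−34.9000)/(111.3000−68.2500) = -0.8107. V = [p*·0.0000 + (1−p*)·34.9000]/1.03 = 2.4793. B = V − Δ·S = 87.6012.
Each (Δ,B) replicates both successor values, so the strategy is self-financing and V0 is arbitrage-free.

(0,0): Delta=-0.8107 Bond=87.6012
V0=2.4793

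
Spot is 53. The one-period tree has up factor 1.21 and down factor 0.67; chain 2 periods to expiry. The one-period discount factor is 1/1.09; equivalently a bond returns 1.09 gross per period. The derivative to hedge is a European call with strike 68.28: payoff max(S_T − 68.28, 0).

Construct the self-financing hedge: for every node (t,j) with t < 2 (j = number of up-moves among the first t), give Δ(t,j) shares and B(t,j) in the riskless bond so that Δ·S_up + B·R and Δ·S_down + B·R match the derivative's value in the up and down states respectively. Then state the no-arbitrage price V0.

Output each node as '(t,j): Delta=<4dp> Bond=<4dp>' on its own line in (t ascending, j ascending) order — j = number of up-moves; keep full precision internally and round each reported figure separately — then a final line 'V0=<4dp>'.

No-arbitrage ⇒ martingale measure with p* = (R−d)/(u−d) = 0.7778.
Terminal values V(2,·): V(2,0)=0.0000, V(2,1)=0.0000, V(2,2)=9.3173
Node (1,0) S=35.5100: V=(p*·0.0000+(1−p*)·0.0000)/1.09=0.0000; Δ=(0.0000−0.0000)/(42.9671−23.7917)=0.0000; B=V−Δ·S=0.0000
Node (1,1) S=64.1300: V=(p*·9.3173+(1−p*)·0.0000)/1.09=6.6484; Δ=(9.3173−0.0000)/(77.5973−42.9671)=0.2691; B=V−Δ·S=-10.6058
Node (0,0) S=53.0000: V=(p*·6.6484+(1−p*)·0.0000)/1.09=4.7440; Δ=(6.6484−0.0000)/(64.1300−35.5100)=0.2323; B=V−Δ·S=-7.5679
Check: Δ(0,0)·S0 + B(0,0) = 4.7440 = V0.

(0,0): Delta=0.2323 Bond=-7.5679
(1,0): Delta=0.0000 Bond=0.0000
(1,1): Delta=0.2691 Bond=-10.6058
V0=4.7440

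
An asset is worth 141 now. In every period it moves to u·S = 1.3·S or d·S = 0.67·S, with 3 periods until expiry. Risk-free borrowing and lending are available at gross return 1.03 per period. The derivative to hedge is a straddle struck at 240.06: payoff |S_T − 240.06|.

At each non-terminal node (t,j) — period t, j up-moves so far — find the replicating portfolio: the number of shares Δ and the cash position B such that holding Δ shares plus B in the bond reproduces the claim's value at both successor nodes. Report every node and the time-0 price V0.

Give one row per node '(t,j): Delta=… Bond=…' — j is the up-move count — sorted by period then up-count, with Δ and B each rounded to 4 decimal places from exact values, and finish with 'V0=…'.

The replicating-portfolio and risk-neutral prices coincide; use p* = (1.03−0.67)/(1.3−0.67) = 0.5714 for the latter.
Payoff layer (t=3): V(3,0)=197.6524, V(3,1)=157.7766, V(3,2)=80.4057, V(3,3)=69.7170
Node (2,0) S=63.2949: V=(p*·157.7766+(1−p*)·197.6524)/1.03=169.7731; Δ=(157.7766−197.6524)/(82.2834−42.4076)=-1.0000; B=V−Δ·S=233.0680
Node (2,1) S=122.8110: V=(p*·80.4057+(1−p*)·157.7766)/1.03=110.2570; Δ=(80.4057−157.7766)/(159.6543−82.2834)=-1.0000; B=V−Δ·S=233.0680
Node (2,2) S=238.2900: V=(p*·69.7170+(1−p*)·80.4057)/1.03=72.1339; Δ=(69.7170−80.4057)/(309.7770−159.6543)=-0.0712; B=V−Δ·S=89.1000
Node (1,0) S=94.4700: V=(p*·110.2570+(1−p*)·169.7731)/1.03=131.8096; Δ=(110.2570−169.7731)/(122.8110−63.2949)=-1.0000; B=V−Δ·S=226.2796
Node (1,1) S=183.3000: V=(p*·72.1339+(1−p*)·110.2570)/1.03=85.8955; Δ=(72.1339−110.2570)/(238.2900−122.8110)=-0.3301; B=V−Δ·S=146.4083
Node (0,0) S=141.0000: V=(p*·85.8955+(1−p*)·131.8096)/1.03=102.4980; Δ=(85.8955−131.8096)/(183.3000−94.4700)=-0.5169; B=V−Δ·S=175.3775
Self-financing check: at every node Δ·S+B equals the discounted successor values.

(0,0): Delta=-0.5169 Bond=175.3775
(1,0): Delta=-1.0000 Bond=226.2796
(1,1): Delta=-0.3301 Bond=146.4083
(2,0): Delta=-1.0000 Bond=233.0680
(2,1): Delta=-1.0000 Bond=233.0680
(2,2): Delta=-0.0712 Bond=89.1000
V0=102.4980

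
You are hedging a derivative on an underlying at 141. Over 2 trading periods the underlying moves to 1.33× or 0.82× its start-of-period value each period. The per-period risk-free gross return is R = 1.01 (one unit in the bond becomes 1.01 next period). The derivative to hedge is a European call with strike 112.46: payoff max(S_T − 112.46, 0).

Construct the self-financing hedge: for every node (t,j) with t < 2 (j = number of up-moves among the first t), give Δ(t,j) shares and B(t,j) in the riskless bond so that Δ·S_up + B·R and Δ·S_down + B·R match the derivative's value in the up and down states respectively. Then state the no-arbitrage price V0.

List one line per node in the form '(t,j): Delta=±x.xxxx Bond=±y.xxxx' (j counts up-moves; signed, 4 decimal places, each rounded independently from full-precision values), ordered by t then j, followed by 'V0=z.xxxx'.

The replicating-portfolio and risk-neutral prices coincide; use p* = (1.01−0.82)/(1.33−0.82) = 0.3725 for the latter.
Terminal payoffs: V(2,0)=0.0000, V(2,1)=41.3146, V(2,2)=136.9549
Node (1,0) S=115.6200: V=(p*·41.3146+(1−p*)·0.0000)/1.01=15.2393; Δ=(41.3146−0.0000)/(153.7746−94.8084)=0.7006; B=V−Δ·S=-65.7697
Node (1,1) S=187.5300: V=(p*·136.9549+(1−p*)·41.3146)/1.01=76.1835; Δ=(136.9549−41.3146)/(249.4149−153.7746)=1.0000; B=V−Δ·S=-111.3465
Node (0,0) S=141.0000: V=(p*·76.1835+(1−p*)·15.2393)/1.01=37.5683; Δ=(76.1835−15.2393)/(187.5300−115.6200)=0.8475; B=V−Δ·S=-81.9300
Self-financing check: at every node Δ·S+B equals the discounted successor values.

(0,0): Delta=0.8475 Bond=-81.9300
(1,0): Delta=0.7006 Bond=-65.7697
(1,1): Delta=1.0000 Bond=-111.3465
V0=37.5683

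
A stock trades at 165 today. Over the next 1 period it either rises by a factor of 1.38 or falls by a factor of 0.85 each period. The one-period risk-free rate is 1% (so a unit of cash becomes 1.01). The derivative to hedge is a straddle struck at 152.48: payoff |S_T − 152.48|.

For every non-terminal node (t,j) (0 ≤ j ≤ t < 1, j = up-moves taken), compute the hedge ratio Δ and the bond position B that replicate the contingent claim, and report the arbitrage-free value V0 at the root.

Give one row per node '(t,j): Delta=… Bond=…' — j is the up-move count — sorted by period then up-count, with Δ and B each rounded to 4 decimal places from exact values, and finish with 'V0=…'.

(0,0): Delta=0.7203 Bond=-87.9126
V0=30.9365

Since d<R<u, set p* = (R−d)/(u−d) = 0.3019; price each node as the discounted p*-expectation of its children.
At expiry t=1: V(1,0)=12.2300, V(1,1)=75.2200
Node (0,0) S=165.0000: V=(p*·75.2200+(1−p*)·12.2300)/1.01=30.9365; Δ=(75.2200−12.2300)/(227.7000−140.2500)=0.7203; B=V−Δ·S=-87.9126
Check: Δ(0,0)·S0 + B(0,0) = 30.9365 = V0.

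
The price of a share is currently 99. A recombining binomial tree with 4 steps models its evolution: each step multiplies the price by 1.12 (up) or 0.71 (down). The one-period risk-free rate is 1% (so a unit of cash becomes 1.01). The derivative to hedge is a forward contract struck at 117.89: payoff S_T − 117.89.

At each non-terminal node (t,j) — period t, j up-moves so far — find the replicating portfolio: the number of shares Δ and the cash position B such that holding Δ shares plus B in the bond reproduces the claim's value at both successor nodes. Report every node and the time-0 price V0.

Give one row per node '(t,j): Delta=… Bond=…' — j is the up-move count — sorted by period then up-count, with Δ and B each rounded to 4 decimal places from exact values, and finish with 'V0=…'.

(0,0): Delta=1.0000 Bond=-113.2900
(1,0): Delta=1.0000 Bond=-114.4229
(1,1): Delta=1.0000 Bond=-114.4229
(2,0): Delta=1.0000 Bond=-115.5671
(2,1): Delta=1.0000 Bond=-115.5671
(2,2): Delta=1.0000 Bond=-115.5671
(3,0): Delta=1.0000 Bond=-116.7228
(3,1): Delta=1.0000 Bond=-116.7228
(3,2): Delta=1.0000 Bond=-116.7228
(3,3): Delta=1.0000 Bond=-116.7228
V0=-14.2900

Since d<R<u, set p* = (R−d)/(u−d) = 0.7317; price each node as the discounted p*-expectation of its children.
Terminal values V(4,·): V(4,0)=-92.7324, V(4,1)=-78.2048, V(4,2)=-55.2880, V(4,3)=-19.1376, V(4,4)=37.8884
Node (3,0) S=35.4332: V=(p*·-78.2048+(1−p*)·-92.7324)/1.01=-81.2896; Δ=(-78.2048−-92.7324)/(39.6852−25.1576)=1.0000; B=V−Δ·S=-116.7228
Node (3,1) S=55.8946: V=(p*·-55.2880+(1−p*)·-78.2048)/1.01=-60.8282; Δ=(-55.2880−-78.2048)/(62.6020−39.6852)=1.0000; B=V−Δ·S=-116.7228
Node (3,2) S=88.1718: V=(p*·-19.1376+(1−p*)·-55.2880)/1.01=-28.5510; Δ=(-19.1376−-55.2880)/(98.7524−62.6020)=1.0000; B=V−Δ·S=-116.7228
Node (3,3) S=139.0879: V=(p*·37.8884+(1−p*)·-19.1376)/1.01=22.3651; Δ=(37.8884−-19.1376)/(155.7784−98.7524)=1.0000; B=V−Δ·S=-116.7228
Node (2,0) S=49.9059: V=(p*·-60.8282+(1−p*)·-81.2896)/1.01=-65.6612; Δ=(-60.8282−-81.2896)/(55.8946−35.4332)=1.0000; B=V−Δ·S=-115.5671
Node (2,1) S=78.7248: V=(p*·-28.5510+(1−p*)·-60.8282)/1.01=-36.8423; Δ=(-28.5510−-60.8282)/(88.1718−55.8946)=1.0000; B=V−Δ·S=-115.5671
Node (2,2) S=124.1856: V=(p*·22.3651+(1−p*)·-28.5510)/1.01=8.6185; Δ=(22.3651−-28.5510)/(139.0879−88.1718)=1.0000; B=V−Δ·S=-115.5671
Node (1,0) S=70.2900: V=(p*·-36.8423+(1−p*)·-65.6612)/1.01=-44.1329; Δ=(-36.8423−-65.6612)/(78.7248−49.9059)=1.0000; B=V−Δ·S=-114.4229
Node (1,1) S=110.8800: V=(p*·8.6185+(1−p*)·-36.8423)/1.01=-3.5429; Δ=(8.6185−-36.8423)/(124.1856−78.7248)=1.0000; B=V−Δ·S=-114.4229
Node (0,0) S=99.0000: V=(p*·-3.5429+(1−p*)·-44.1329)/1.01=-14.2900; Δ=(-3.5429−-44.1329)/(110.8800−70.2900)=1.0000; B=V−Δ·S=-113.2900
The time-0 hedge costs -14.2900, which is the no-arbitrage price.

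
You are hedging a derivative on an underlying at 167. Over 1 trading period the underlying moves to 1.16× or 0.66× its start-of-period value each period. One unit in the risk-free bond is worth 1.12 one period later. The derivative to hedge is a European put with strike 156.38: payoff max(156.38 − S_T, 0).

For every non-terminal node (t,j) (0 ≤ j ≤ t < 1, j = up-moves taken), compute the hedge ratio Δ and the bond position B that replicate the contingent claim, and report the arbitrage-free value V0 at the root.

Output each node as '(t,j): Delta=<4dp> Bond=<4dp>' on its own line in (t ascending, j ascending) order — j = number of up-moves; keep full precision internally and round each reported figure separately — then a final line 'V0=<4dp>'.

(0,0): Delta=-0.5528 Bond=95.6171
V0=3.2971

No-arbitrage ⇒ martingale measure with p* = (R−d)/(u−d) = 0.9200.
Payoff layer (t=1): V(1,0)=46.1600, V(1,1)=0.0000
(0,0): S=167.0000. Δ = (V_up−V_dn)/(S_up−S_dn) = (0.0000−46.1600)/(193.7200−110.2200) = -0.5528. V = [p*·0.0000 + (1−p*)·46.1600]/1.12 = 3.2971. B = V − Δ·S = 95.6171.
Self-financing check: at every node Δ·S+B equals the discounted successor values.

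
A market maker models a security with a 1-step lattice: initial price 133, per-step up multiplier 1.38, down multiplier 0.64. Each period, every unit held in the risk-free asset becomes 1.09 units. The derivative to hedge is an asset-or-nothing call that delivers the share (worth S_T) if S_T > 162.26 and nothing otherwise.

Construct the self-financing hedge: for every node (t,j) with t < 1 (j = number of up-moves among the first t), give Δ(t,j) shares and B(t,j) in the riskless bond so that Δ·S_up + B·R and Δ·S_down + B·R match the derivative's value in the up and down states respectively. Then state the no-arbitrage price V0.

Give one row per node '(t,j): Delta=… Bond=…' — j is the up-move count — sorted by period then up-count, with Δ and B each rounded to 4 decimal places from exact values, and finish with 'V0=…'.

(0,0): Delta=1.8649 Bond=-145.6305
V0=102.3965

Under the risk-neutral measure, an up-move has probability p* = (R−d)/(u−d) = 0.6081 and values discount at R = 1.09.
Terminal values V(1,·): V(1,0)=0.0000, V(1,1)=183.5400
(0,0): S=133.0000. Δ = (V_up−V_dn)/(S_up−S_dn) = (183.5400−0.0000)/(183.5400−85.1200) = 1.8649. V = [p*·183.5400 + (1−p*)·0.0000]/1.09 = 102.3965. B = V − Δ·S = -145.6305.
Each (Δ,B) replicates both successor values, so the strategy is self-financing and V0 is arbitrage-free.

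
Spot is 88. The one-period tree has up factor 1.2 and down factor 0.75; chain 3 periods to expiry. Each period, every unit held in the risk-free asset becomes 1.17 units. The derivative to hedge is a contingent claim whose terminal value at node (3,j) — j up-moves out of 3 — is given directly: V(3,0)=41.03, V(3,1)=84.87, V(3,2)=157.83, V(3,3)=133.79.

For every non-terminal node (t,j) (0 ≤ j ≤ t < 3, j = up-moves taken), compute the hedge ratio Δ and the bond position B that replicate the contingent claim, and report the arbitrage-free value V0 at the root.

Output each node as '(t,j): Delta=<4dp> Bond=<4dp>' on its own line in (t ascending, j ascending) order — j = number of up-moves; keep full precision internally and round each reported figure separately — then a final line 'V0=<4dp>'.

No-arbitrage ⇒ martingale measure with p* = (R−d)/(u−d) = 0.9333.
Payoff layer (t=3): V(3,0)=41.0300, V(3,1)=84.8700, V(3,2)=157.8300, V(3,3)=133.7900
(2,0): S=49.5000. Δ = (V_up−V_dn)/(S_up−S_dn) = (84.8700−41.0300)/(59.4000−37.1250) = 1.9681. V = [p*·84.8700 + (1−p*)·41.0300]/1.17 = 70.0405. B = V − Δ·S = -27.3818.
(2,1): S=79.2000. Δ = (V_up−V_dn)/(S_up−S_dn) = (157.8300−84.8700)/(95.0400−59.4000) = 2.0471. V = [p*·157.8300 + (1−p*)·84.8700]/1.17 = 130.7402. B = V − Δ·S = -31.3932.
(2,2): S=126.7200. Δ = (V_up−V_dn)/(S_up−S_dn) = (133.7900−157.8300)/(152.0640−95.0400) = -0.4216. V = [p*·133.7900 + (1−p*)·157.8300]/1.17 = 115.7202. B = V − Δ·S = 169.1425.
(1,0): S=66.0000. Δ = (V_up−V_dn)/(S_up−S_dn) = (130.7402−70.0405)/(79.2000−49.5000) = 2.0438. V = [p*·130.7402 + (1−p*)·70.0405]/1.17 = 108.2851. B = V − Δ·S = -26.6032.
(1,1): S=105.6000. Δ = (V_up−V_dn)/(S_up−S_dn) = (115.7202−130.7402)/(126.7200−79.2000) = -0.3161. V = [p*·115.7202 + (1−p*)·130.7402]/1.17 = 99.7620. B = V − Δ·S = 133.1397.
(0,0): S=88.0000. Δ = (V_up−V_dn)/(S_up−S_dn) = (99.7620−108.2851)/(105.6000−66.0000) = -0.2152. V = [p*·99.7620 + (1−p*)·108.2851]/1.17 = 85.7523. B = V − Δ·S = 104.6924.
Self-financing check: at every node Δ·S+B equals the discounted successor values.

(0,0): Delta=-0.2152 Bond=104.6924
(1,0): Delta=2.0438 Bond=-26.6032
(1,1): Delta=-0.3161 Bond=133.1397
(2,0): Delta=1.9681 Bond=-27.3818
(2,1): Delta=2.0471 Bond=-31.3932
(2,2): Delta=-0.4216 Bond=169.1425
V0=85.7523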